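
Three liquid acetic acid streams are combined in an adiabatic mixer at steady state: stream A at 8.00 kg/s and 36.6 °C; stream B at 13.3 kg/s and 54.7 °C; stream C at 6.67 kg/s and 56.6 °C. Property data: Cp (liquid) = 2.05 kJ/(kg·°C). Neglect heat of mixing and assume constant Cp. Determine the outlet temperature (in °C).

No heat crosses the boundary, so H_out = H_in.
T_out = Σ ṁᵢCp,ᵢTᵢ / Σ ṁᵢCp,ᵢ
      = 2865.6 / 57.338 = 49.976 °C

T_out = 50.0 °C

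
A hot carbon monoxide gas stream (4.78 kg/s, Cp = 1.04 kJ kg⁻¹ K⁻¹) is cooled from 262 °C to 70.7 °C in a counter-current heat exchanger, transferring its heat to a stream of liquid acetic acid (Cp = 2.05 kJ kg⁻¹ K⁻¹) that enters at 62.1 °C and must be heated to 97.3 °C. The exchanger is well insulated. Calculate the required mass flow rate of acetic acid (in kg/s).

Heat released by hot stream: Q = 4.78 × 1.04 × (262 − 70.7) = 950.99 kJ/s
Energy balance on cold side (adiabatic exchanger): Q = ṁ_c·Cp_c·(T_c,out − T_c,in)
ṁ_c = 950.99 / [2.05 × (97.3 − 62.1)] = 13.179 kg/s

ṁ_c = 13.2 kg/s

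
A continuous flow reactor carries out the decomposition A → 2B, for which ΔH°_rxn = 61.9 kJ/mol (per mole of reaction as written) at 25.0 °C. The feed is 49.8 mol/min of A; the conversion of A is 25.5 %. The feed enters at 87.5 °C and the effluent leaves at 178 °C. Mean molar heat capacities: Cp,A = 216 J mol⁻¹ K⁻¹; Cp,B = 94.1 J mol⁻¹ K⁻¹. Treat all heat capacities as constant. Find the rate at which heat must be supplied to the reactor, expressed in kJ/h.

Extent of reaction ξ = 0.255 × 49.8 = 12.699 mol/min
Reaction term: ξ·ΔH°_rxn = 12.699 × 61.9 = 786.07 kJ/min
Sensible, feed 87.5→25 °C: -672.3 kJ/min
Outlet flows (mol/min): A 37.101, B 25.398
Sensible, products 25→178 °C: 1591.8 kJ/min
Q = ΔH = 1705.5 kJ/min = 28.426 kW
Heat supplied = 102330 kJ/h

Q_in = 102000 kJ/h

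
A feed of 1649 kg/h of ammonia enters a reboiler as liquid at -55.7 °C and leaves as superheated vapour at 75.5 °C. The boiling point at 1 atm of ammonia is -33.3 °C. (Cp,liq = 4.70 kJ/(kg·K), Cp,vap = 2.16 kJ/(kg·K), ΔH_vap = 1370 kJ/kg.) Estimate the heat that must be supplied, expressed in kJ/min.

liquid -55.7→-33.3 °C: 105.28 kJ/kg
vaporisation at -33.3 °C: 1370 kJ/kg
vapour -33.3→75.5 °C: 235.01 kJ/kg
Δh = 105.28 + 1370 + 235.01 = 1710.3 kJ/kg
Q = ṁ·Δh = 1649 kg/h × 1710.3 kJ/kg = 2.8203e+06 kJ/h
|Q| = 783.41 kW = 47004 kJ/min

Q = 47000 kJ/min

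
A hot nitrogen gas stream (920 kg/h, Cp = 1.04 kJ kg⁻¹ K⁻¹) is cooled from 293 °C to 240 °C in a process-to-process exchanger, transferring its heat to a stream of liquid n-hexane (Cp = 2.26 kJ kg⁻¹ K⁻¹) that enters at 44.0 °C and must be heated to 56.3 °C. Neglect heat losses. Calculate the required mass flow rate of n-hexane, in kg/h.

Heat released by hot stream: Q = 920 × 1.04 × (293 − 240) = 50710 kJ/h
Energy balance on cold side (adiabatic exchanger): Q = ṁ_c·Cp_c·(T_c,out − T_c,in)
ṁ_c = 50710 / [2.26 × (56.3 − 44.0)] = 1824.2 kg/h

ṁ_c = 1820 kg/h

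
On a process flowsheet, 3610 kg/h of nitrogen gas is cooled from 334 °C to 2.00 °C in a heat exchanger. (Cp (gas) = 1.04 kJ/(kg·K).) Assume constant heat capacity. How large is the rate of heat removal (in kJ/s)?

Q_c = 346 kJ/s

Q = ṁ·Cp·ΔT = 3610 × 1.04 × (2.00 − 334) = -1.2465e+06 kJ/h
Converting: 1.2465e+06 / 3600 s = 346.24 kW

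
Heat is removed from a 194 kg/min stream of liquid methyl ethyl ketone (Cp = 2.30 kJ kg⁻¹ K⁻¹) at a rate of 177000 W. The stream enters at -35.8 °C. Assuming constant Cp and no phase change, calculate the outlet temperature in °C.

T_out = -59.6 °C

Q = 177000 W = 10620 kJ/min
ΔT = Q/(ṁ·Cp) = 10620/(194×2.30) = 23.801 K
T_out = -35.8 − 23.801 = -59.601 °C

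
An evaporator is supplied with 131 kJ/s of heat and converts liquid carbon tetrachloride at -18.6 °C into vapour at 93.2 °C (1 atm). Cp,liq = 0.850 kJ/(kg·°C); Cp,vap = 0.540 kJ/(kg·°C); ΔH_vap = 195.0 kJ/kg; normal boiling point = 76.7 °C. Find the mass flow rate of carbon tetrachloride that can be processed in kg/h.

Δh = 0.850×(76.7−-18.6) + 195.0 + 0.540×(93.2−76.7) = 284.92 kJ/kg
Q = 131 kJ/s = 131 kJ/s = 471600 kJ/h
ṁ = Q/Δh = 471600 / 284.92 = 1655.2 kg/h

ṁ = 1660 kg/h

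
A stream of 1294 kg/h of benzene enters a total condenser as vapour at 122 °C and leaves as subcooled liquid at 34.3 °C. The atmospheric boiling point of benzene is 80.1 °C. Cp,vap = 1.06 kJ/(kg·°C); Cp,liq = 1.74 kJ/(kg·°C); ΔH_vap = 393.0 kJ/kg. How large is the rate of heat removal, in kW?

Q_c = 186 kW

vapour 122→80.1 °C: -44.414 kJ/kg
condensation at 80.1 °C: -393 kJ/kg
liquid 80.1→34.3 °C: -79.692 kJ/kg
Δh = -44.414 + -393 + -79.692 = -517.11 kJ/kg
Q = ṁ·Δh = 1294 kg/h × -517.11 kJ/kg = -669140 kJ/h
|Q| = 185.87 kW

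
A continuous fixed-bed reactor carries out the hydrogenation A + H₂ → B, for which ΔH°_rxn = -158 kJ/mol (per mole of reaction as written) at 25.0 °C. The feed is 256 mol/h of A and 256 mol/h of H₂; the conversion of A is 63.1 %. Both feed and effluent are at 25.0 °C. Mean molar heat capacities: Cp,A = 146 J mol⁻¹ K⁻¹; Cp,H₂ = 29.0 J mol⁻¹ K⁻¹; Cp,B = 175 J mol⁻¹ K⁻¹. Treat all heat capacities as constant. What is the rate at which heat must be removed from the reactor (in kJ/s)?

Q_out = 7.09 kJ/s

Extent of reaction ξ = 0.631 × 256 = 161.54 mol/h
Reaction term: ξ·ΔH°_rxn = 161.54 × -158 = -25523 kJ/h
Q = ΔH = -25523 kJ/h = -7.0896 kW
Heat removed = 7.0896 kJ/s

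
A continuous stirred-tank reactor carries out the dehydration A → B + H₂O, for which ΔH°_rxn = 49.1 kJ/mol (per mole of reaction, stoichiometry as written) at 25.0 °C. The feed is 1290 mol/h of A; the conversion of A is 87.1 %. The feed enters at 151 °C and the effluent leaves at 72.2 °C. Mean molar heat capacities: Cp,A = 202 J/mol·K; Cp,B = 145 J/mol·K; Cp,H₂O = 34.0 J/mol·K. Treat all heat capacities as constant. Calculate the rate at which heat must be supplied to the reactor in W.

Q_in = 9280 W

Extent of reaction ξ = 0.871 × 1290 = 1123.6 mol/h
Reaction term: ξ·ΔH°_rxn = 1123.6 × 49.1 = 55168 kJ/h
Sensible, feed 151→25 °C: -32833 kJ/h
Outlet flows (mol/h): A 166.41, B 1123.6, H₂O 1123.6
Sensible, products 25→72.2 °C: 11080 kJ/h
Q = ΔH = 33415 kJ/h = 9.2819 kW
Heat supplied = 9281.9 W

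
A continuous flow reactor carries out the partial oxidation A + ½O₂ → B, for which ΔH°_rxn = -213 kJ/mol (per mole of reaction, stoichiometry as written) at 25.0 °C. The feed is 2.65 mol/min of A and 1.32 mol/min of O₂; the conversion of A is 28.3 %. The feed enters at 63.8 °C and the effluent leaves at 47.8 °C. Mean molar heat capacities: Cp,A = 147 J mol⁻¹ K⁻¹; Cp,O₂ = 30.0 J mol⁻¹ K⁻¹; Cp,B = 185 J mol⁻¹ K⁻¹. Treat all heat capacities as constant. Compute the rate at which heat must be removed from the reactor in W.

Extent of reaction ξ = 0.283 × 2.65 = 0.74995 mol/min
Reaction term: ξ·ΔH°_rxn = 0.74995 × -213 = -159.74 kJ/min
Sensible, feed 63.8→25 °C: -16.651 kJ/min
Outlet flows (mol/min): A 1.9001, O₂ 0.94503, B 0.74995
Sensible, products 25→47.8 °C: 10.178 kJ/min
Q = ΔH = -166.21 kJ/min = -2.7702 kW
Heat removed = 2770.2 W

Q_out = 2770 W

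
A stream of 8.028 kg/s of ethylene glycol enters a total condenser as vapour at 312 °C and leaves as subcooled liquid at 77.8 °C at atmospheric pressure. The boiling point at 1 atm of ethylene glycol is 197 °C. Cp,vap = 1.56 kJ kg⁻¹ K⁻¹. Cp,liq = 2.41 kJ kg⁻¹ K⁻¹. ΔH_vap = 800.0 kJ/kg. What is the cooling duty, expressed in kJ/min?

vapour 312→197 °C: -179.4 kJ/kg
condensation at 197 °C: -800 kJ/kg
liquid 197→77.8 °C: -287.27 kJ/kg
Δh = -179.4 + -800 + -287.27 = -1266.7 kJ/kg
Q = ṁ·Δh = 8.028 kg/s × -1266.7 kJ/kg = -10169 kJ/s
|Q| = 10169 kW = 610130 kJ/min

Q_c = 610000 kJ/min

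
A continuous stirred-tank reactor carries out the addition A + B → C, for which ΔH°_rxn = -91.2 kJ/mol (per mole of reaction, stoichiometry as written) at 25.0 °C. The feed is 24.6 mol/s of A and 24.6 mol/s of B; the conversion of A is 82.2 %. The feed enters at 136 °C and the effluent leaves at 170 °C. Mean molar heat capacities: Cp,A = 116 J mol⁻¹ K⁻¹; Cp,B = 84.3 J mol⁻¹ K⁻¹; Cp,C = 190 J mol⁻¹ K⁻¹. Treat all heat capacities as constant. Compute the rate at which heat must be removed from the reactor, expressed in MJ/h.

Extent of reaction ξ = 0.822 × 24.6 = 20.221 mol/s
Reaction term: ξ·ΔH°_rxn = 20.221 × -91.2 = -1844.2 kJ/s
Sensible, feed 136→25 °C: -546.94 kJ/s
Outlet flows (mol/s): A 4.3788, B 4.3788, C 20.221
Sensible, products 25→170 °C: 684.27 kJ/s
Q = ΔH = -1706.8 kJ/s = -1706.8 kW
Heat removed = 6144.6 MJ/h

Q_out = 6140 MJ/h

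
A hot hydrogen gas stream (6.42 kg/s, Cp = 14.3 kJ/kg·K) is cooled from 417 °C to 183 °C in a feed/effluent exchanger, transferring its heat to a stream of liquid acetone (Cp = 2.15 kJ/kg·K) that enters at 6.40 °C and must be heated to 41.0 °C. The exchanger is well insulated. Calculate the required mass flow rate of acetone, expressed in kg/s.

ṁ_c = 289 kg/s

Heat released by hot stream: Q = 6.42 × 14.3 × (417 − 183) = 21483 kJ/s
Energy balance on cold side (adiabatic exchanger): Q = ṁ_c·Cp_c·(T_c,out − T_c,in)
ṁ_c = 21483 / [2.15 × (41.0 − 6.40)] = 288.78 kg/s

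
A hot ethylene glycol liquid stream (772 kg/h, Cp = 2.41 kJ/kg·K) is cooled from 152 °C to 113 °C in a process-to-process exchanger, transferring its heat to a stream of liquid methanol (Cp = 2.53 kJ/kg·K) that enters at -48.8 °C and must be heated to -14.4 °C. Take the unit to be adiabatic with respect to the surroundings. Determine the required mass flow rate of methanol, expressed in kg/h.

ṁ_c = 834 kg/h

Heat released by hot stream: Q = 772 × 2.41 × (152 − 113) = 72560 kJ/h
Energy balance on cold side (adiabatic exchanger): Q = ṁ_c·Cp_c·(T_c,out − T_c,in)
ṁ_c = 72560 / [2.53 × (-14.4 − -48.8)] = 833.72 kg/h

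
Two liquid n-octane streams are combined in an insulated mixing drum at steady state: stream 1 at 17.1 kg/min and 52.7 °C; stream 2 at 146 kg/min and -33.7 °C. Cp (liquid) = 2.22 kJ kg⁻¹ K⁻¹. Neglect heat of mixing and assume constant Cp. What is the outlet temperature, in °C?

T_out = -24.6 °C

No heat crosses the boundary, so H_out = H_in.
T_out = Σ ṁᵢCp,ᵢTᵢ / Σ ṁᵢCp,ᵢ
      = -8922.2 / 362.08 = -24.642 °C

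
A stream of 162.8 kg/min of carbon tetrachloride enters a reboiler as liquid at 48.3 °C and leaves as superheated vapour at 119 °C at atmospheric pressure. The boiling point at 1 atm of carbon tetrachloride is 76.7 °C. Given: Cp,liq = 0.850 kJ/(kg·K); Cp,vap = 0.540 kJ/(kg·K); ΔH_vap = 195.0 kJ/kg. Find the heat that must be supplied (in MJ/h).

liquid 48.3→76.7 °C: 24.14 kJ/kg
vaporisation at 76.7 °C: 195 kJ/kg
vapour 76.7→119 °C: 22.842 kJ/kg
Δh = 24.14 + 195 + 22.842 = 241.98 kJ/kg
Q = ṁ·Δh = 162.8 kg/min × 241.98 kJ/kg = 39395 kJ/min
|Q| = 656.58 kW = 2363.7 MJ/h

Q = 2360 MJ/h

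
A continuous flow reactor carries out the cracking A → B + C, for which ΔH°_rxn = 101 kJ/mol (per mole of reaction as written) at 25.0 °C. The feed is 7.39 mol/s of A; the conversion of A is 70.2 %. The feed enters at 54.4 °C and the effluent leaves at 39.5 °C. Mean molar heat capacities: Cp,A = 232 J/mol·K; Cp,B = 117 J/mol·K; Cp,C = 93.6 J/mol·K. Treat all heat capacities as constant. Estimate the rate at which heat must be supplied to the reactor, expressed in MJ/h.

Extent of reaction ξ = 0.702 × 7.39 = 5.1878 mol/s
Reaction term: ξ·ΔH°_rxn = 5.1878 × 101 = 523.97 kJ/s
Sensible, feed 54.4→25 °C: -50.406 kJ/s
Outlet flows (mol/s): A 2.2022, B 5.1878, C 5.1878
Sensible, products 25→39.5 °C: 23.25 kJ/s
Q = ΔH = 496.81 kJ/s = 496.81 kW
Heat supplied = 1788.5 MJ/h

Q_in = 1790 MJ/h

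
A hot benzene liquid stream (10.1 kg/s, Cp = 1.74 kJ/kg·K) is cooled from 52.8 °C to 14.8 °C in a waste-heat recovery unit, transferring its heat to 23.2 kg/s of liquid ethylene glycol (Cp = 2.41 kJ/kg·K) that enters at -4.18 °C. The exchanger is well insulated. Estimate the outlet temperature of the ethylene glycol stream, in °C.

T_c,out = 7.76 °C

Heat released by hot stream: Q = 10.1 × 1.74 × (52.8 − 14.8) = 667.81 kJ/s
Energy balance on cold side (adiabatic exchanger): Q = ṁ_c·Cp_c·(T_c,out − T_c,in)
T_c,out = -4.18 + 667.81/(23.2 × 2.41) = 7.764 °C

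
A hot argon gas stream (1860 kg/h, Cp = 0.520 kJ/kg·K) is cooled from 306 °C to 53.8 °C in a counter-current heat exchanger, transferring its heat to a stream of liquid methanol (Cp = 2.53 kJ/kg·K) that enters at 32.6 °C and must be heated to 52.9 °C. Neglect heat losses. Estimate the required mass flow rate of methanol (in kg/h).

ṁ_c = 4750 kg/h

Heat released by hot stream: Q = 1860 × 0.520 × (306 − 53.8) = 243930 kJ/h
Energy balance on cold side (adiabatic exchanger): Q = ṁ_c·Cp_c·(T_c,out − T_c,in)
ṁ_c = 243930 / [2.53 × (52.9 − 32.6)] = 4749.5 kg/h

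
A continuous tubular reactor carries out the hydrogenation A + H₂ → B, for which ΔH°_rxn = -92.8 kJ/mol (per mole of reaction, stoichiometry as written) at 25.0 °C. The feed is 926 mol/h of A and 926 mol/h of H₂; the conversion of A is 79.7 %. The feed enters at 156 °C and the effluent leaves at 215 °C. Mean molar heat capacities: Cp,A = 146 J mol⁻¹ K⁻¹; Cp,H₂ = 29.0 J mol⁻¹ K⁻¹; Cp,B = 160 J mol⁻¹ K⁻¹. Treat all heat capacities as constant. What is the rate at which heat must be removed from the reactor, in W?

Extent of reaction ξ = 0.797 × 926 = 738.02 mol/h
Reaction term: ξ·ΔH°_rxn = 738.02 × -92.8 = -68488 kJ/h
Sensible, feed 156→25 °C: -21229 kJ/h
Outlet flows (mol/h): A 187.98, H₂ 187.98, B 738.02
Sensible, products 25→215 °C: 28686 kJ/h
Q = ΔH = -61031 kJ/h = -16.953 kW
Heat removed = 16953 W

Q_out = 17000 W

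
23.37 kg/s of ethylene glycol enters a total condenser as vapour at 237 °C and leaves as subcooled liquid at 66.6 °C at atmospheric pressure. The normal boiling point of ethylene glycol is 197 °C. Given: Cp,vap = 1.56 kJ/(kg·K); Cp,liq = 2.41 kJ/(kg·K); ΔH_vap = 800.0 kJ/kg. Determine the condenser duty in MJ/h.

vapour 237→197 °C: -62.4 kJ/kg
condensation at 197 °C: -800 kJ/kg
liquid 197→66.6 °C: -314.26 kJ/kg
Δh = -62.4 + -800 + -314.26 = -1176.7 kJ/kg
Q = ṁ·Δh = 23.37 kg/s × -1176.7 kJ/kg = -27499 kJ/s
|Q| = 27499 kW = 98995 MJ/h

Q_c = 99000 MJ/h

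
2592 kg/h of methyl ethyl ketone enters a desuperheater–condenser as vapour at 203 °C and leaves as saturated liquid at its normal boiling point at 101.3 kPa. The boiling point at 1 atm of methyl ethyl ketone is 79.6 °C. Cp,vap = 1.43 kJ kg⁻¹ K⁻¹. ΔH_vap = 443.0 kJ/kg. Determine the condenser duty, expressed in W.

Q_c = 446000 W

vapour 203→79.6 °C: -176.46 kJ/kg
condensation at 79.6 °C: -443 kJ/kg
Δh = -176.46 + -443 = -619.46 kJ/kg
Q = ṁ·Δh = 2592 kg/h × -619.46 kJ/kg = -1.6056e+06 kJ/h
|Q| = 446.01 kW = 446010 W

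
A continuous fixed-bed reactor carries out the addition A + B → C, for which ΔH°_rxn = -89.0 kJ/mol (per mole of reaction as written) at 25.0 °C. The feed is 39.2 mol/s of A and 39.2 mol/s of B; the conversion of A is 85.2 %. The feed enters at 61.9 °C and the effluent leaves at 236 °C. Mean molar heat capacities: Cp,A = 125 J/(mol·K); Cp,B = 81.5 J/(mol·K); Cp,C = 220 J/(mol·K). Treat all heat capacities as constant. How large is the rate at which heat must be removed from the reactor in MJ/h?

Q_out = 5280 MJ/h

Extent of reaction ξ = 0.852 × 39.2 = 33.398 mol/s
Reaction term: ξ·ΔH°_rxn = 33.398 × -89.0 = -2972.5 kJ/s
Sensible, feed 61.9→25 °C: -298.7 kJ/s
Outlet flows (mol/s): A 5.8016, B 5.8016, C 33.398
Sensible, products 25→236 °C: 1803.1 kJ/s
Q = ΔH = -1468 kJ/s = -1468 kW
Heat removed = 5284.9 MJ/h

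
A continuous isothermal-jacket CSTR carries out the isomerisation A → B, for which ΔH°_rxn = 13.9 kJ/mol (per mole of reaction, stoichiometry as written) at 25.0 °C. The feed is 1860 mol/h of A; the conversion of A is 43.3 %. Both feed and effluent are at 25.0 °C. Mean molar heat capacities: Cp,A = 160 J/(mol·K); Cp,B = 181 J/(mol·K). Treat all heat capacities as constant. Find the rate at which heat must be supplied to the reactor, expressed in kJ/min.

Extent of reaction ξ = 0.433 × 1860 = 805.38 mol/h
Reaction term: ξ·ΔH°_rxn = 805.38 × 13.9 = 11195 kJ/h
Q = ΔH = 11195 kJ/h = 3.1097 kW
Heat supplied = 186.58 kJ/min

Q_in = 187 kJ/min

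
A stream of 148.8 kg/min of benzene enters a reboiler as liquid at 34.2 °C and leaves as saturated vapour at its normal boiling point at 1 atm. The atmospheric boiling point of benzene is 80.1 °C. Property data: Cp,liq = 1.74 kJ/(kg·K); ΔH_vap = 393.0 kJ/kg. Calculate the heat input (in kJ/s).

liquid 34.2→80.1 °C: 79.866 kJ/kg
vaporisation at 80.1 °C: 393 kJ/kg
Δh = 79.866 + 393 = 472.87 kJ/kg
Q = ṁ·Δh = 148.8 kg/min × 472.87 kJ/kg = 70362 kJ/min
|Q| = 1172.7 kW

Q = 1170 kJ/s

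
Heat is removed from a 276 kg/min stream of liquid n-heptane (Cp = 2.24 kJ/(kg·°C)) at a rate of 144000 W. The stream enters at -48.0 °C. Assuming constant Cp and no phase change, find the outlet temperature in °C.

Q = 144000 W = 8640 kJ/min
ΔT = Q/(ṁ·Cp) = 8640/(276×2.24) = 13.975 K
T_out = -48.0 − 13.975 = -61.975 °C

T_out = -62.0 °C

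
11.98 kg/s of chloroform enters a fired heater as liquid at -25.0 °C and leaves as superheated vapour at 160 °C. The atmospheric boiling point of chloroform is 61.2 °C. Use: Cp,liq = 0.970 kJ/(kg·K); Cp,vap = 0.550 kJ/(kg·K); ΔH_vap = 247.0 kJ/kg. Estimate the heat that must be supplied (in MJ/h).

Q = 16600 MJ/h

liquid -25.0→61.2 °C: 83.614 kJ/kg
vaporisation at 61.2 °C: 247 kJ/kg
vapour 61.2→160 °C: 54.34 kJ/kg
Δh = 83.614 + 247 + 54.34 = 384.95 kJ/kg
Q = ṁ·Δh = 11.98 kg/s × 384.95 kJ/kg = 4611.7 kJ/s
|Q| = 4611.7 kW = 16602 MJ/h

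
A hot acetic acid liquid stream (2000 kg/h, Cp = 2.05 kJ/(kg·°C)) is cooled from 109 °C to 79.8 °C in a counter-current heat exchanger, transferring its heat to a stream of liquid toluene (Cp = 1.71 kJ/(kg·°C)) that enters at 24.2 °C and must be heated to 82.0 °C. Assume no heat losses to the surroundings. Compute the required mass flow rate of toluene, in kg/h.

ṁ_c = 1210 kg/h

Heat released by hot stream: Q = 2000 × 2.05 × (109 − 79.8) = 119720 kJ/h
Energy balance on cold side (adiabatic exchanger): Q = ṁ_c·Cp_c·(T_c,out − T_c,in)
ṁ_c = 119720 / [1.71 × (82.0 − 24.2)] = 1211.3 kg/h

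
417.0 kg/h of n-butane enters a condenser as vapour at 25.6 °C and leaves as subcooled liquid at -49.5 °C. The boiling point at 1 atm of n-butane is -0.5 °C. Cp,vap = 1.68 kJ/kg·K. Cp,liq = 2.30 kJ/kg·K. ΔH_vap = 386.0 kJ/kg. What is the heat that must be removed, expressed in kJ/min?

vapour 25.6→-0.5 °C: -43.848 kJ/kg
condensation at -0.5 °C: -386 kJ/kg
liquid -0.5→-49.5 °C: -112.7 kJ/kg
Δh = -43.848 + -386 + -112.7 = -542.55 kJ/kg
Q = ṁ·Δh = 417.0 kg/h × -542.55 kJ/kg = -226240 kJ/h
|Q| = 62.845 kW = 3770.7 kJ/min

Q_c = 3770 kJ/min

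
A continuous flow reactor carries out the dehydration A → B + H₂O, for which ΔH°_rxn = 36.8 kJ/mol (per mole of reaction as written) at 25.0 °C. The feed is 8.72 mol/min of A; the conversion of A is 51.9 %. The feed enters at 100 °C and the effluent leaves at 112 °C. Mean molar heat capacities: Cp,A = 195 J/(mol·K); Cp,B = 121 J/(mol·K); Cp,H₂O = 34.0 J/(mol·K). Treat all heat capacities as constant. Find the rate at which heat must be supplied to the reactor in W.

Q_in = 2850 W

Extent of reaction ξ = 0.519 × 8.72 = 4.5257 mol/min
Reaction term: ξ·ΔH°_rxn = 4.5257 × 36.8 = 166.55 kJ/min
Sensible, feed 100→25 °C: -127.53 kJ/min
Outlet flows (mol/min): A 4.1943, B 4.5257, H₂O 4.5257
Sensible, products 25→112 °C: 132.19 kJ/min
Q = ΔH = 171.2 kJ/min = 2.8533 kW
Heat supplied = 2853.3 W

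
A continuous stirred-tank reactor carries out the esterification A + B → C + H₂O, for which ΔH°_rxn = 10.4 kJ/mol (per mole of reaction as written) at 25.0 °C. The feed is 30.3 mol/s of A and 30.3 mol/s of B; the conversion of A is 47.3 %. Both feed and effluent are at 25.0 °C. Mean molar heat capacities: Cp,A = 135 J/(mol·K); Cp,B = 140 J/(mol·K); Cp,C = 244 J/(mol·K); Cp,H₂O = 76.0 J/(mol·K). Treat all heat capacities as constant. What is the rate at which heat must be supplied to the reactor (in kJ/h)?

Q_in = 537000 kJ/h

Extent of reaction ξ = 0.473 × 30.3 = 14.332 mol/s
Reaction term: ξ·ΔH°_rxn = 14.332 × 10.4 = 149.05 kJ/s
Q = ΔH = 149.05 kJ/s = 149.05 kW
Heat supplied = 536590 kJ/h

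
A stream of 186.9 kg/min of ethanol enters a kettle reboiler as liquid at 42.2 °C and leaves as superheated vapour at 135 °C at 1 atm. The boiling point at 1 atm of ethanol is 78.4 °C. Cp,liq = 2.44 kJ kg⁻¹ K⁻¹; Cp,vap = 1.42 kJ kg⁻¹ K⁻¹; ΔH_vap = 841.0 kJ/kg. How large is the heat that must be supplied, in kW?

liquid 42.2→78.4 °C: 88.328 kJ/kg
vaporisation at 78.4 °C: 841 kJ/kg
vapour 78.4→135 °C: 80.372 kJ/kg
Δh = 88.328 + 841 + 80.372 = 1009.7 kJ/kg
Q = ṁ·Δh = 186.9 kg/min × 1009.7 kJ/kg = 188710 kJ/min
|Q| = 3145.2 kW

Q = 3150 kW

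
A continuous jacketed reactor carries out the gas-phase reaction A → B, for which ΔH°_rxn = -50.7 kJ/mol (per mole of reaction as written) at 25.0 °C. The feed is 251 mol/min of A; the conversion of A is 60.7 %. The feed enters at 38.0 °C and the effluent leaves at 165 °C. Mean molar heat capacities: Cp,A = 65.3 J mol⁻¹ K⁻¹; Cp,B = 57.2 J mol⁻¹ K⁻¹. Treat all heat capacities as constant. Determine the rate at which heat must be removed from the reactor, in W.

Q_out = 96900 W

Extent of reaction ξ = 0.607 × 251 = 152.36 mol/min
Reaction term: ξ·ΔH°_rxn = 152.36 × -50.7 = -7724.5 kJ/min
Sensible, feed 38.0→25 °C: -213.07 kJ/min
Outlet flows (mol/min): A 98.643, B 152.36
Sensible, products 25→165 °C: 2121.9 kJ/min
Q = ΔH = -5815.7 kJ/min = -96.928 kW
Heat removed = 96928 W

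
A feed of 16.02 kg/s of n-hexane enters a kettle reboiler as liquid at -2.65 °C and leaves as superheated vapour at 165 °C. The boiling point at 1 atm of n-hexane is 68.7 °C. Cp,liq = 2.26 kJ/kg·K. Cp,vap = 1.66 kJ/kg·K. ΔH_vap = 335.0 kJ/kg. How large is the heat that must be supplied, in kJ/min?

liquid -2.65→68.7 °C: 161.25 kJ/kg
vaporisation at 68.7 °C: 335 kJ/kg
vapour 68.7→165 °C: 159.86 kJ/kg
Δh = 161.25 + 335 + 159.86 = 656.11 kJ/kg
Q = ṁ·Δh = 16.02 kg/s × 656.11 kJ/kg = 10511 kJ/s
|Q| = 10511 kW = 630650 kJ/min

Q = 631000 kJ/min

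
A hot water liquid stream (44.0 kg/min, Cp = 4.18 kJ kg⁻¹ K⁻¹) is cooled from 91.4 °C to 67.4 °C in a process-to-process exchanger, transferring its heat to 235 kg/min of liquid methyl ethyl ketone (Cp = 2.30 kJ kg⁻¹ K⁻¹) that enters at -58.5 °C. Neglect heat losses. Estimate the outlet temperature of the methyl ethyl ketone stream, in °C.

T_c,out = -50.3 °C

Heat released by hot stream: Q = 44.0 × 4.18 × (91.4 − 67.4) = 4414.1 kJ/min
Energy balance on cold side (adiabatic exchanger): Q = ṁ_c·Cp_c·(T_c,out − T_c,in)
T_c,out = -58.5 + 4414.1/(235 × 2.30) = -50.333 °C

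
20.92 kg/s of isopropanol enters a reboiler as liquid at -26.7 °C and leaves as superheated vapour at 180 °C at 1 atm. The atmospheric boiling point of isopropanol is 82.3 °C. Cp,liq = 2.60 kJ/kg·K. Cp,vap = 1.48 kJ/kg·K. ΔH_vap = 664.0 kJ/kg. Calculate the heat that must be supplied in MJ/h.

Q = 82200 MJ/h

liquid -26.7→82.3 °C: 283.4 kJ/kg
vaporisation at 82.3 °C: 664 kJ/kg
vapour 82.3→180 °C: 144.6 kJ/kg
Δh = 283.4 + 664 + 144.6 = 1092 kJ/kg
Q = ṁ·Δh = 20.92 kg/s × 1092 kJ/kg = 22845 kJ/s
|Q| = 22845 kW = 82240 MJ/h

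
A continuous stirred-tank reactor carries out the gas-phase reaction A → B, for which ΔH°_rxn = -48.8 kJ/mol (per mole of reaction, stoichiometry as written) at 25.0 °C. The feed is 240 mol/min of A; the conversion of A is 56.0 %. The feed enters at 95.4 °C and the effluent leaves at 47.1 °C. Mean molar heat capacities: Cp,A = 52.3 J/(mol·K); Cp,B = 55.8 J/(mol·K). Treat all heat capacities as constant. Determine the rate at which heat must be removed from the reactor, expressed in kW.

Extent of reaction ξ = 0.560 × 240 = 134.4 mol/min
Reaction term: ξ·ΔH°_rxn = 134.4 × -48.8 = -6558.7 kJ/min
Sensible, feed 95.4→25 °C: -883.66 kJ/min
Outlet flows (mol/min): A 105.6, B 134.4
Sensible, products 25→47.1 °C: 287.8 kJ/min
Q = ΔH = -7154.6 kJ/min = -119.24 kW
Heat removed = 119.24 kW

Q_out = 119 kW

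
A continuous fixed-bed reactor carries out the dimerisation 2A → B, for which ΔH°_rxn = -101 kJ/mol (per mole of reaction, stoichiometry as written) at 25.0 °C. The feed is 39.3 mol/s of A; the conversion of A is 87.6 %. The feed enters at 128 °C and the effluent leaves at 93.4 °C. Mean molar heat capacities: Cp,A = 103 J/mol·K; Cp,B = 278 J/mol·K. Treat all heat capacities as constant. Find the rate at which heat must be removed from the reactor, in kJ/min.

Q_out = 108000 kJ/min

Extent of reaction ξ = 0.876 × 39.3 / 2 = 17.213 mol/s
Reaction term: ξ·ΔH°_rxn = 17.213 × -101 = -1738.6 kJ/s
Sensible, feed 128→25 °C: -416.93 kJ/s
Outlet flows (mol/s): A 4.8732, B 17.213
Sensible, products 25→93.4 °C: 361.65 kJ/s
Q = ΔH = -1793.8 kJ/s = -1793.8 kW
Heat removed = 107630 kJ/min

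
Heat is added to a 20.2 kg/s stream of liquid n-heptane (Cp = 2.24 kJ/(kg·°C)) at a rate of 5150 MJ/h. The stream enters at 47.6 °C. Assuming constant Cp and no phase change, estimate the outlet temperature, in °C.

Q = 5150 MJ/h = 1430.6 kJ/s
ΔT = Q/(ṁ·Cp) = 1430.6/(20.2×2.24) = 31.616 K
T_out = 47.6 + 31.616 = 79.216 °C

T_out = 79.2 °C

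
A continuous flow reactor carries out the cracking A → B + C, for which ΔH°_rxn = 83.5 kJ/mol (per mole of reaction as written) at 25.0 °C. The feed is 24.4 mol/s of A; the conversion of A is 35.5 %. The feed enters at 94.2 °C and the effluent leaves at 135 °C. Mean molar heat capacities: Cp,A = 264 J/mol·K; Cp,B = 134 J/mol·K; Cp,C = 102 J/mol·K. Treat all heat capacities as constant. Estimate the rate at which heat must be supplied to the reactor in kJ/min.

Q_in = 57600 kJ/min

Extent of reaction ξ = 0.355 × 24.4 = 8.662 mol/s
Reaction term: ξ·ΔH°_rxn = 8.662 × 83.5 = 723.28 kJ/s
Sensible, feed 94.2→25 °C: -445.76 kJ/s
Outlet flows (mol/s): A 15.738, B 8.662, C 8.662
Sensible, products 25→135 °C: 681.9 kJ/s
Q = ΔH = 959.42 kJ/s = 959.42 kW
Heat supplied = 57565 kJ/min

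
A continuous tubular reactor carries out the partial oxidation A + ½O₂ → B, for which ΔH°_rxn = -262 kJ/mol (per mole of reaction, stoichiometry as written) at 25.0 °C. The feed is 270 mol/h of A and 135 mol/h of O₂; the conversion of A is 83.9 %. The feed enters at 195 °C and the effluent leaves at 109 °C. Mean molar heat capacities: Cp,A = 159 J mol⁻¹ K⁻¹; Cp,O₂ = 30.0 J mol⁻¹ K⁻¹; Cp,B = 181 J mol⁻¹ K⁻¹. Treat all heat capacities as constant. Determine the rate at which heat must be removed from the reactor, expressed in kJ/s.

Extent of reaction ξ = 0.839 × 270 = 226.53 mol/h
Reaction term: ξ·ΔH°_rxn = 226.53 × -262 = -59351 kJ/h
Sensible, feed 195→25 °C: -7986.6 kJ/h
Outlet flows (mol/h): A 43.47, O₂ 21.735, B 226.53
Sensible, products 25→109 °C: 4079.5 kJ/h
Q = ΔH = -63258 kJ/h = -17.572 kW
Heat removed = 17.572 kJ/s

Q_out = 17.6 kJ/s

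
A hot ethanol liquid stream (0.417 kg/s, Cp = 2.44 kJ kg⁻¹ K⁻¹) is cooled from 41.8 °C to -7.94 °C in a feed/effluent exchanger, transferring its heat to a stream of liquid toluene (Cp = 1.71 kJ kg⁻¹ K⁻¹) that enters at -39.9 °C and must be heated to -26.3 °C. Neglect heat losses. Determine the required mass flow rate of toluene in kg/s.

Heat released by hot stream: Q = 0.417 × 2.44 × (41.8 − -7.94) = 50.609 kJ/s
Energy balance on cold side (adiabatic exchanger): Q = ṁ_c·Cp_c·(T_c,out − T_c,in)
ṁ_c = 50.609 / [1.71 × (-26.3 − -39.9)] = 2.1762 kg/s

ṁ_c = 2.18 kg/s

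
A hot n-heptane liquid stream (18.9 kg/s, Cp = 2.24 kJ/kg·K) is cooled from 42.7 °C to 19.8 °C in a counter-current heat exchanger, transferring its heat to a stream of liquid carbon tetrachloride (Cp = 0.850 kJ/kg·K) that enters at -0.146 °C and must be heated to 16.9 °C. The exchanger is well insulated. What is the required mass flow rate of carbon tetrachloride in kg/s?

ṁ_c = 66.9 kg/s

Heat released by hot stream: Q = 18.9 × 2.24 × (42.7 − 19.8) = 969.49 kJ/s
Energy balance on cold side (adiabatic exchanger): Q = ṁ_c·Cp_c·(T_c,out − T_c,in)
ṁ_c = 969.49 / [0.850 × (16.9 − -0.146)] = 66.912 kg/s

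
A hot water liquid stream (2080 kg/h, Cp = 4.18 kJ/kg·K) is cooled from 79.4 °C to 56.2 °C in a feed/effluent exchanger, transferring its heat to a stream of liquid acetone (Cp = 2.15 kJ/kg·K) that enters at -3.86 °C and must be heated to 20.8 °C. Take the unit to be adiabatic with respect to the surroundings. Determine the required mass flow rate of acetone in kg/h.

Heat released by hot stream: Q = 2080 × 4.18 × (79.4 − 56.2) = 201710 kJ/h
Energy balance on cold side (adiabatic exchanger): Q = ṁ_c·Cp_c·(T_c,out − T_c,in)
ṁ_c = 201710 / [2.15 × (20.8 − -3.86)] = 3804.5 kg/h

ṁ_c = 3800 kg/h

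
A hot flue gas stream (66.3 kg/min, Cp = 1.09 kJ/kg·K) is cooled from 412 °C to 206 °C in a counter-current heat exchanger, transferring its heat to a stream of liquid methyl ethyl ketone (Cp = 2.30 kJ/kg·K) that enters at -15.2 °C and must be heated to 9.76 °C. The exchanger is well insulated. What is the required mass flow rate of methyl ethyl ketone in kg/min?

Heat released by hot stream: Q = 66.3 × 1.09 × (412 − 206) = 14887 kJ/min
Energy balance on cold side (adiabatic exchanger): Q = ṁ_c·Cp_c·(T_c,out − T_c,in)
ṁ_c = 14887 / [2.30 × (9.76 − -15.2)] = 259.32 kg/min

ṁ_c = 259 kg/min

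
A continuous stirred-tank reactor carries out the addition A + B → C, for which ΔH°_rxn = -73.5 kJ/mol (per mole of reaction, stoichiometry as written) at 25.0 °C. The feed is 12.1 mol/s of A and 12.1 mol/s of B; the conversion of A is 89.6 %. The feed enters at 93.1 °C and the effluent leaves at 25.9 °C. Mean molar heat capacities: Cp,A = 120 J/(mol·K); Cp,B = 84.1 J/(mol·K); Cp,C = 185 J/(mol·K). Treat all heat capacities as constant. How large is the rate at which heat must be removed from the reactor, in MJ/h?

Q_out = 3470 MJ/h

Extent of reaction ξ = 0.896 × 12.1 = 10.842 mol/s
Reaction term: ξ·ΔH°_rxn = 10.842 × -73.5 = -796.86 kJ/s
Sensible, feed 93.1→25 °C: -168.18 kJ/s
Outlet flows (mol/s): A 1.2584, B 1.2584, C 10.842
Sensible, products 25→25.9 °C: 2.0363 kJ/s
Q = ΔH = -963 kJ/s = -963 kW
Heat removed = 3466.8 MJ/h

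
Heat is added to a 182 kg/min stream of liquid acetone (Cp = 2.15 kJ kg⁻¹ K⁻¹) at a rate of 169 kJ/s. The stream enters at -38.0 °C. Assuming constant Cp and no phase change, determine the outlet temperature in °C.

Q = 169 kJ/s = 10140 kJ/min
ΔT = Q/(ṁ·Cp) = 10140/(182×2.15) = 25.914 K
T_out = -38.0 + 25.914 = -12.086 °C

T_out = -12.1 °C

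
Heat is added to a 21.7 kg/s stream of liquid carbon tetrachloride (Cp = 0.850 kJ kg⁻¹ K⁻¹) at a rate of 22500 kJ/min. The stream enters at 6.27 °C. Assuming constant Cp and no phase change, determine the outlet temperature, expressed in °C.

Q = 22500 kJ/min = 375 kJ/s
ΔT = Q/(ṁ·Cp) = 375/(21.7×0.850) = 20.331 K
T_out = 6.27 + 20.331 = 26.601 °C

T_out = 26.6 °C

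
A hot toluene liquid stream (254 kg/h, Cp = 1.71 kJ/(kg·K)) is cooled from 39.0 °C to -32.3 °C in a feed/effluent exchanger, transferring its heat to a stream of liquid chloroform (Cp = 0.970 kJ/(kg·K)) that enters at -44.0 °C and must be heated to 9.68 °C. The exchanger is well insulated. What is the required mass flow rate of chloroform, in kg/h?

Heat released by hot stream: Q = 254 × 1.71 × (39.0 − -32.3) = 30968 kJ/h
Energy balance on cold side (adiabatic exchanger): Q = ṁ_c·Cp_c·(T_c,out − T_c,in)
ṁ_c = 30968 / [0.970 × (9.68 − -44.0)] = 594.75 kg/h

ṁ_c = 595 kg/h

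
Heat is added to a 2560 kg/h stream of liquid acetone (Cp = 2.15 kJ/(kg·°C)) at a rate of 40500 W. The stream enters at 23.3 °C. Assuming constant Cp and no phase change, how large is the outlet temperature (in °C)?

T_out = 49.8 °C

Q = 40500 W = 145800 kJ/h
ΔT = Q/(ṁ·Cp) = 145800/(2560×2.15) = 26.49 K
T_out = 23.3 + 26.49 = 49.79 °C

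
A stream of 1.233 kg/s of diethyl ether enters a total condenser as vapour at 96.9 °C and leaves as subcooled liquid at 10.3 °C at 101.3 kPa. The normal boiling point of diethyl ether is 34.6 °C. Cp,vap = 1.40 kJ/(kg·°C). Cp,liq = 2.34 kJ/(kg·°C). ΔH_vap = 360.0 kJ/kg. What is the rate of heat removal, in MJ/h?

Q_c = 2240 MJ/h

vapour 96.9→34.6 °C: -87.22 kJ/kg
condensation at 34.6 °C: -360 kJ/kg
liquid 34.6→10.3 °C: -56.862 kJ/kg
Δh = -87.22 + -360 + -56.862 = -504.08 kJ/kg
Q = ṁ·Δh = 1.233 kg/s × -504.08 kJ/kg = -621.53 kJ/s
|Q| = 621.53 kW = 2237.5 MJ/h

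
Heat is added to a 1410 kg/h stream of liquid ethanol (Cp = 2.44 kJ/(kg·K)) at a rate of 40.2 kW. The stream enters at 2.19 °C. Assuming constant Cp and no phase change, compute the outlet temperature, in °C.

T_out = 44.3 °C

Q = 40.2 kW = 144720 kJ/h
ΔT = Q/(ṁ·Cp) = 144720/(1410×2.44) = 42.065 K
T_out = 2.19 + 42.065 = 44.255 °C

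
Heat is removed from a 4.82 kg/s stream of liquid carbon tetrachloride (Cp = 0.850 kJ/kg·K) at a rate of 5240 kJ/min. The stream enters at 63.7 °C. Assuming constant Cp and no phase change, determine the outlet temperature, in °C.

Q = 5240 kJ/min = 87.333 kJ/s
ΔT = Q/(ṁ·Cp) = 87.333/(4.82×0.850) = 21.316 K
T_out = 63.7 − 21.316 = 42.384 °C

T_out = 42.4 °C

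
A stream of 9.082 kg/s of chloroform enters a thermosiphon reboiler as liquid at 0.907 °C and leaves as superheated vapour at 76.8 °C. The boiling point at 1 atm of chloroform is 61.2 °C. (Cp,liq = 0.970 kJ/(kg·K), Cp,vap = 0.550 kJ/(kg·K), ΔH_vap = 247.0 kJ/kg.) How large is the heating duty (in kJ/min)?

liquid 0.907→61.2 °C: 58.484 kJ/kg
vaporisation at 61.2 °C: 247 kJ/kg
vapour 61.2→76.8 °C: 8.58 kJ/kg
Δh = 58.484 + 247 + 8.58 = 314.06 kJ/kg
Q = ṁ·Δh = 9.082 kg/s × 314.06 kJ/kg = 2852.3 kJ/s
|Q| = 2852.3 kW = 171140 kJ/min

Q = 171000 kJ/min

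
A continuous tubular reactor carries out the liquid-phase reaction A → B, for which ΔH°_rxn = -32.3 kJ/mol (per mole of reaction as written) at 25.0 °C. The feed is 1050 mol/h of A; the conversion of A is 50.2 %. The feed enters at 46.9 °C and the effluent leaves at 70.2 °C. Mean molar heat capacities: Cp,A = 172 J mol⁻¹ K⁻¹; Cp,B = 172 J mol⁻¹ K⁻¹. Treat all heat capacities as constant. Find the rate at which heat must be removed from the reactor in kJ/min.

Extent of reaction ξ = 0.502 × 1050 = 527.1 mol/h
Reaction term: ξ·ΔH°_rxn = 527.1 × -32.3 = -17025 kJ/h
Sensible, feed 46.9→25 °C: -3955.1 kJ/h
Outlet flows (mol/h): A 522.9, B 527.1
Sensible, products 25→70.2 °C: 8163.1 kJ/h
Q = ΔH = -12817 kJ/h = -3.5604 kW
Heat removed = 213.62 kJ/min

Q_out = 214 kJ/min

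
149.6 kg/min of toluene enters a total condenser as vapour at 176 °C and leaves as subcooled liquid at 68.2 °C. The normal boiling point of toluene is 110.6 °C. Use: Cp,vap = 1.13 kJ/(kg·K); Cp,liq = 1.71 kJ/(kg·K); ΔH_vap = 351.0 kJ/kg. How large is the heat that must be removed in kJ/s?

Q_c = 1240 kJ/s

vapour 176→110.6 °C: -73.902 kJ/kg
condensation at 110.6 °C: -351 kJ/kg
liquid 110.6→68.2 °C: -72.504 kJ/kg
Δh = -73.902 + -351 + -72.504 = -497.41 kJ/kg
Q = ṁ·Δh = 149.6 kg/min × -497.41 kJ/kg = -74412 kJ/min
|Q| = 1240.2 kW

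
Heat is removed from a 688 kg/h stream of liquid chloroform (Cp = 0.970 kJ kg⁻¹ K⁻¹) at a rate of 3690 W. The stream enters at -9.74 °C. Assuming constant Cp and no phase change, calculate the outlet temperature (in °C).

Q = 3690 W = 13284 kJ/h
ΔT = Q/(ṁ·Cp) = 13284/(688×0.970) = 19.905 K
T_out = -9.74 − 19.905 = -29.645 °C

T_out = -29.6 °C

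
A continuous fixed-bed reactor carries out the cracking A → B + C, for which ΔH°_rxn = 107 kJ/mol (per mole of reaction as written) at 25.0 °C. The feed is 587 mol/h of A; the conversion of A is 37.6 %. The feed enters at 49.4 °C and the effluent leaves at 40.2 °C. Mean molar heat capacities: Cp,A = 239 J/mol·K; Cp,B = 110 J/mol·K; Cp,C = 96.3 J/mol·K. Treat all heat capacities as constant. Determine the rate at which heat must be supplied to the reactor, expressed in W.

Q_in = 6170 W

Extent of reaction ξ = 0.376 × 587 = 220.71 mol/h
Reaction term: ξ·ΔH°_rxn = 220.71 × 107 = 23616 kJ/h
Sensible, feed 49.4→25 °C: -3423.1 kJ/h
Outlet flows (mol/h): A 366.29, B 220.71, C 220.71
Sensible, products 25→40.2 °C: 2022.8 kJ/h
Q = ΔH = 22216 kJ/h = 6.1711 kW
Heat supplied = 6171.1 W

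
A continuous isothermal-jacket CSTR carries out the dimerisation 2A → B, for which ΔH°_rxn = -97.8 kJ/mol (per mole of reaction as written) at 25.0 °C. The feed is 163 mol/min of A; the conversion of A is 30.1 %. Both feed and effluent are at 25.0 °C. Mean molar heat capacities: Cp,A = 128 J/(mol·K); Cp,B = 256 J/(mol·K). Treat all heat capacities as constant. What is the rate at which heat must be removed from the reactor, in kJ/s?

Q_out = 40.0 kJ/s

Extent of reaction ξ = 0.301 × 163 / 2 = 24.531 mol/min
Reaction term: ξ·ΔH°_rxn = 24.531 × -97.8 = -2399.2 kJ/min
Q = ΔH = -2399.2 kJ/min = -39.986 kW
Heat removed = 39.986 kJ/s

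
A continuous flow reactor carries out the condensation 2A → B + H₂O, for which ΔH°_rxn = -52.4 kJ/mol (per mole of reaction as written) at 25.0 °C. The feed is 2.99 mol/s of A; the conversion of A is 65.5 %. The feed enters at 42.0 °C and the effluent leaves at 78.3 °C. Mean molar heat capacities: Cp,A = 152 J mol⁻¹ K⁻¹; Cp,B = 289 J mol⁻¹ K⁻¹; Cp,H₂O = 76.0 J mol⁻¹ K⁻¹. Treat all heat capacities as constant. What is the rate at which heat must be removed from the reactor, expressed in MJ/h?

Q_out = 114 MJ/h

Extent of reaction ξ = 0.655 × 2.99 / 2 = 0.97923 mol/s
Reaction term: ξ·ΔH°_rxn = 0.97923 × -52.4 = -51.311 kJ/s
Sensible, feed 42.0→25 °C: -7.7262 kJ/s
Outlet flows (mol/s): A 1.0315, B 0.97923, H₂O 0.97923
Sensible, products 25→78.3 °C: 27.408 kJ/s
Q = ΔH = -31.63 kJ/s = -31.63 kW
Heat removed = 113.87 MJ/h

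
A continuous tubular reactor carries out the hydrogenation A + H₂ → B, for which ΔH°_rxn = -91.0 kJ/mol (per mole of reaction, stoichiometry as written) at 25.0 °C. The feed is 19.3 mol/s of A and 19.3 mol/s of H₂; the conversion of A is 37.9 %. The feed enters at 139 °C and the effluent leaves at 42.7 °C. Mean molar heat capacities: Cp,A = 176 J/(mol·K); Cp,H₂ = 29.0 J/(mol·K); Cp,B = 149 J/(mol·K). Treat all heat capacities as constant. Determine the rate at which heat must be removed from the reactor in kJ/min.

Extent of reaction ξ = 0.379 × 19.3 = 7.3147 mol/s
Reaction term: ξ·ΔH°_rxn = 7.3147 × -91.0 = -665.64 kJ/s
Sensible, feed 139→25 °C: -451.04 kJ/s
Outlet flows (mol/s): A 11.985, H₂ 11.985, B 7.3147
Sensible, products 25→42.7 °C: 62.78 kJ/s
Q = ΔH = -1053.9 kJ/s = -1053.9 kW
Heat removed = 63234 kJ/min

Q_out = 63200 kJ/min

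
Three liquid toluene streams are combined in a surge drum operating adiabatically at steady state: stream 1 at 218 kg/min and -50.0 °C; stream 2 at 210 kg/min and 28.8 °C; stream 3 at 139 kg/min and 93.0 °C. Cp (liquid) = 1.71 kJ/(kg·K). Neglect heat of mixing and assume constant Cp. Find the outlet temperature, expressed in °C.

Adiabatic, steady state ⇒ Σ ṁᵢCp,ᵢ(T_out − Tᵢ) = 0
T_out = Σ ṁᵢCp,ᵢTᵢ / Σ ṁᵢCp,ᵢ
      = 13808 / 969.57 = 14.242 °C

T_out = 14.2 °C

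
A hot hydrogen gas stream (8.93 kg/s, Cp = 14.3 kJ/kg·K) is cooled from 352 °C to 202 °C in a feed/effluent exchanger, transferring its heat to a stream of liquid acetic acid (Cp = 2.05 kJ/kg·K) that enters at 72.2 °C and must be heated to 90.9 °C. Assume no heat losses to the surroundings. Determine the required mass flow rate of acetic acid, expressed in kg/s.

Heat released by hot stream: Q = 8.93 × 14.3 × (352 − 202) = 19155 kJ/s
Energy balance on cold side (adiabatic exchanger): Q = ṁ_c·Cp_c·(T_c,out − T_c,in)
ṁ_c = 19155 / [2.05 × (90.9 − 72.2)] = 499.67 kg/s

ṁ_c = 500 kg/s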